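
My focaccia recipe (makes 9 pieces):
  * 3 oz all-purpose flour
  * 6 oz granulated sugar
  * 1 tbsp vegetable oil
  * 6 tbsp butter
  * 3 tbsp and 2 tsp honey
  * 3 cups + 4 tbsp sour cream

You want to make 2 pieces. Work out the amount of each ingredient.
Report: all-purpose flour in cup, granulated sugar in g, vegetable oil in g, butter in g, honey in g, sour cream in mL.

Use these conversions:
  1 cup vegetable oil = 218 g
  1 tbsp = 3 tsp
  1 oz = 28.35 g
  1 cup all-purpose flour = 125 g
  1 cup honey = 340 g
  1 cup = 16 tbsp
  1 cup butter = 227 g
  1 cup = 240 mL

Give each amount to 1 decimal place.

Scaling factor: 2/9.
all-purpose flour: 3 oz × 2/9 × 28.35 g/oz ÷ 125 g/cup ≈ 0.2 cup
granulated sugar: 6 oz × 2/9 × 28.35 g/oz = 37.8 g
vegetable oil: 1 tbsp × 2/9 ÷ 16 tbsp/cup × 218 g/cup ≈ 3.0 g
butter: 6 tbsp × 2/9 ÷ 16 tbsp/cup × 227 g/cup ≈ 18.9 g
honey: (3 tbsp + 2 tsp = 11/3 tbsp) × 2/9 ÷ 16 tbsp/cup × 340 g/cup ≈ 17.3 g
sour cream: (3 cup + 4 tbsp = 3.25 cup) × 2/9 × 240 mL/cup ≈ 173.3 mL

all-purpose flour: 0.2 cup; granulated sugar: 37.8 g; vegetable oil: 3.0 g; butter: 18.9 g; honey: 17.3 g; sour cream: 173.3 mL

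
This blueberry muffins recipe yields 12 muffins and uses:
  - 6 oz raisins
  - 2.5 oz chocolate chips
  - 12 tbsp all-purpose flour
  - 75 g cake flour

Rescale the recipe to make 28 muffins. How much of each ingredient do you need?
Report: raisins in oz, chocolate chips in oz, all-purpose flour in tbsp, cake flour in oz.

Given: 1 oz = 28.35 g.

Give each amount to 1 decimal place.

raisins: 14.0 oz; chocolate chips: 5.8 oz; all-purpose flour: 28.0 tbsp; cake flour: 6.2 oz

Scaling factor: 28/12 = 7/3.
raisins: 6 oz × 7/3 = 14.0 oz
chocolate chips: 2.5 oz × 7/3 ≈ 5.8 oz
all-purpose flour: 12 tbsp × 7/3 = 28.0 tbsp
cake flour: 75 g × 7/3 ÷ 28.35 g/oz ≈ 6.2 oz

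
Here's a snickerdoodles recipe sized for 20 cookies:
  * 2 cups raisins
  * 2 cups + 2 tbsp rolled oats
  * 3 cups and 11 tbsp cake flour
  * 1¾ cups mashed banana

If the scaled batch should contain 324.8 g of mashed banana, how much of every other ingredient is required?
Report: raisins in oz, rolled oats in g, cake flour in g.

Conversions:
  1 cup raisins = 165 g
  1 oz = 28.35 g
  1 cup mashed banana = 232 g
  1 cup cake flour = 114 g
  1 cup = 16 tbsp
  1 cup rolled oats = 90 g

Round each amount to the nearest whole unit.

raisins: 9 oz; rolled oats: 153 g; cake flour: 336 g

The original recipe has 406 g of mashed banana, so the scaling factor is 324.8 ÷ 406 = 4/5 = 0.8.
raisins: 2 cup × 4/5 × 165 g/cup ÷ 28.35 g/oz ≈ 9 oz
rolled oats: (2 cup + 2 tbsp = 2.125 cup) × 4/5 × 90 g/cup = 153 g
cake flour: (3 cup + 11 tbsp = 3.6875 cup) × 4/5 × 114 g/cup ≈ 336 g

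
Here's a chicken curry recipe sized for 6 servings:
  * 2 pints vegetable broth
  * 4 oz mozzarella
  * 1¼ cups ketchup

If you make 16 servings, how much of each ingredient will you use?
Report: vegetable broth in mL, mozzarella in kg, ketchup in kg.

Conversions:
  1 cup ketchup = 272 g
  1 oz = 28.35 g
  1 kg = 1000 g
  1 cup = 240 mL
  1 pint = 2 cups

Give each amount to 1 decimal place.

Scaling factor: 16/6 = 8/3.
vegetable broth: 2 pint × 8/3 × 2 cup/pint × 240 mL/cup = 2560.0 mL
mozzarella: 4 oz × 8/3 × 28.35 g/oz ÷ 1000 g/kg ≈ 0.3 kg
ketchup: 1.25 cup × 8/3 × 272 g/cup ÷ 1000 g/kg ≈ 0.9 kg

vegetable broth: 2560.0 mL; mozzarella: 0.3 kg; ketchup: 0.9 kg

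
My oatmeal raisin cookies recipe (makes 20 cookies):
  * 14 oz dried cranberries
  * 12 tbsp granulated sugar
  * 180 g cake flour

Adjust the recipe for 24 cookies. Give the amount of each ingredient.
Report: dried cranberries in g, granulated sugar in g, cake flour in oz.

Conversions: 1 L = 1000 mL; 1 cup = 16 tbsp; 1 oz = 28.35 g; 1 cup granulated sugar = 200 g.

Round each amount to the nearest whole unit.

Scaling factor: 24/20 = 6/5 = 1.2.
dried cranberries: 14 oz × 6/5 × 28.35 g/oz ≈ 476 g
granulated sugar: 12 tbsp × 6/5 ÷ 16 tbsp/cup × 200 g/cup = 180 g
cake flour: 180 g × 6/5 ÷ 28.35 g/oz ≈ 8 oz

dried cranberries: 476 g; granulated sugar: 180 g; cake flour: 8 oz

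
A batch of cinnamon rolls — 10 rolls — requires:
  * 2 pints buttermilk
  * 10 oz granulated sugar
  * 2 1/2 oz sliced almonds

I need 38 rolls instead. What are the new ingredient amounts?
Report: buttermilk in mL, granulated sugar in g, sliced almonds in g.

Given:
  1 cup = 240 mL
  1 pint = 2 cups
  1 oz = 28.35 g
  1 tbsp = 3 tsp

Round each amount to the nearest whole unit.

Scaling factor: 38/10 = 19/5 = 3.8.
buttermilk: 2 pint × 19/5 × 2 cup/pint × 240 mL/cup = 3648 mL
granulated sugar: 10 oz × 19/5 × 28.35 g/oz ≈ 1077 g
sliced almonds: 2.5 oz × 19/5 × 28.35 g/oz ≈ 269 g

buttermilk: 3648 mL; granulated sugar: 1077 g; sliced almonds: 269 g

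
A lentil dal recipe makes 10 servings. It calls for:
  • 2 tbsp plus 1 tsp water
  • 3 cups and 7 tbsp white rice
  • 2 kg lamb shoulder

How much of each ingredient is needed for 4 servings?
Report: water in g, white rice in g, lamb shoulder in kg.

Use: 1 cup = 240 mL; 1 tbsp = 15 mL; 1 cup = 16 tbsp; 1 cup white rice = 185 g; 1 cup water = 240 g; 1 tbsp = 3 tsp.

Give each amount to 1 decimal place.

Scaling factor: 4/10 = 2/5 = 0.4.
water: (2 tbsp + 1 tsp = 7/3 tbsp) × 2/5 ÷ 16 tbsp/cup × 240 g/cup = 14.0 g
white rice: (3 cup + 7 tbsp = 3.4375 cup) × 2/5 × 185 g/cup ≈ 254.4 g
lamb shoulder: 2 kg × 2/5 = 0.8 kg

water: 14.0 g; white rice: 254.4 g; lamb shoulder: 0.8 kg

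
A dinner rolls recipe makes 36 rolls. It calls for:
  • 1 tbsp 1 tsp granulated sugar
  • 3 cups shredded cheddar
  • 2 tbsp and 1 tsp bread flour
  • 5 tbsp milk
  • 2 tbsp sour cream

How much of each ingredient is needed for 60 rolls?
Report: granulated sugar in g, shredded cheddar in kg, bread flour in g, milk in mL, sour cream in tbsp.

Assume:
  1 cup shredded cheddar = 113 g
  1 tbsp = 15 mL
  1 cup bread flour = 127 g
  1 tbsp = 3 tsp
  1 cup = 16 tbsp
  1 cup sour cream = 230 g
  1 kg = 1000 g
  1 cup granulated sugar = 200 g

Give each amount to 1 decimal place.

Scaling factor: 60/36 = 5/3.
granulated sugar: (1 tbsp + 1 tsp = 4/3 tbsp) × 5/3 ÷ 16 tbsp/cup × 200 g/cup ≈ 27.8 g
shredded cheddar: 3 cup × 5/3 × 113 g/cup ÷ 1000 g/kg ≈ 0.6 kg
bread flour: (2 tbsp + 1 tsp = 7/3 tbsp) × 5/3 ÷ 16 tbsp/cup × 127 g/cup ≈ 30.9 g
milk: 5 tbsp × 5/3 × 15 mL/tbsp = 125.0 mL
sour cream: 2 tbsp × 5/3 ≈ 3.3 tbsp

granulated sugar: 27.8 g; shredded cheddar: 0.6 kg; bread flour: 30.9 g; milk: 125.0 mL; sour cream: 3.3 tbsp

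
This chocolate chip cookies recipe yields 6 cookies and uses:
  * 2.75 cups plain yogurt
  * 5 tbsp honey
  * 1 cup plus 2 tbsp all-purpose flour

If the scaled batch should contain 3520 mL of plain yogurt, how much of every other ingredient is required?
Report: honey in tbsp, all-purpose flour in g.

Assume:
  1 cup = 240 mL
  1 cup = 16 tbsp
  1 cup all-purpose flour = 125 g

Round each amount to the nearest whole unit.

honey: 27 tbsp; all-purpose flour: 750 g

The original recipe has 660 mL of plain yogurt, so the scaling factor is 3520 ÷ 660 = 16/3.
honey: 5 tbsp × 16/3 ≈ 27 tbsp
all-purpose flour: (1 cup + 2 tbsp = 1.125 cup) × 16/3 × 125 g/cup = 750 g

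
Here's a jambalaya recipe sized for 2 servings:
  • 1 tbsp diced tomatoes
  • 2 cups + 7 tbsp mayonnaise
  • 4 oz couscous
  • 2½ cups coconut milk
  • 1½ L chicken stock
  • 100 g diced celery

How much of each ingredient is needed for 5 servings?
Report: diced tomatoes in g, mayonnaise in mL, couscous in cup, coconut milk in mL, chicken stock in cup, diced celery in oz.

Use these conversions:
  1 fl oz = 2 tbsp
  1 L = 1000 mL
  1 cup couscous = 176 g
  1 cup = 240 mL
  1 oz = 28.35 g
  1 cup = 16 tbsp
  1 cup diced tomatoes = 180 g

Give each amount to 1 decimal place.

diced tomatoes: 28.1 g; mayonnaise: 1462.5 mL; couscous: 1.6 cup; coconut milk: 1500.0 mL; chicken stock: 15.6 cup; diced celery: 8.8 oz

Scaling factor: 5/2 = 2.5.
diced tomatoes: 1 tbsp × 5/2 ÷ 16 tbsp/cup × 180 g/cup ≈ 28.1 g
mayonnaise: (2 cup + 7 tbsp = 2.4375 cup) × 5/2 × 240 mL/cup = 1462.5 mL
couscous: 4 oz × 5/2 × 28.35 g/oz ÷ 176 g/cup ≈ 1.6 cup
coconut milk: 2.5 cup × 5/2 × 240 mL/cup = 1500.0 mL
chicken stock: 1.5 L × 5/2 × 1000 mL/L ÷ 240 mL/cup ≈ 15.6 cup
diced celery: 100 g × 5/2 ÷ 28.35 g/oz ≈ 8.8 oz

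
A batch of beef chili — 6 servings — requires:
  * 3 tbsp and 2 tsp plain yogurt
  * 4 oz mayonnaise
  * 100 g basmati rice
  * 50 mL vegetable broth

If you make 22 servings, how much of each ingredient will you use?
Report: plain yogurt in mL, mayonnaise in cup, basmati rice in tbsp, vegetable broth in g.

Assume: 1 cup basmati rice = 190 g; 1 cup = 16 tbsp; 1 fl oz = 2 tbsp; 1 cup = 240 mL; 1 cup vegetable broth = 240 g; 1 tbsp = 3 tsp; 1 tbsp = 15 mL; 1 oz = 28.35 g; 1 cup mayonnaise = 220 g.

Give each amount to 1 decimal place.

Scaling factor: 22/6 = 11/3.
plain yogurt: (3 tbsp + 2 tsp = 11/3 tbsp) × 11/3 × 15 mL/tbsp ≈ 201.7 mL
mayonnaise: 4 oz × 11/3 × 28.35 g/oz ÷ 220 g/cup ≈ 1.9 cup
basmati rice: 100 g × 11/3 ÷ 190 g/cup × 16 tbsp/cup ≈ 30.9 tbsp
vegetable broth: 50 mL × 11/3 ÷ 240 mL/cup × 240 g/cup ≈ 183.3 g

plain yogurt: 201.7 mL; mayonnaise: 1.9 cup; basmati rice: 30.9 tbsp; vegetable broth: 183.3 g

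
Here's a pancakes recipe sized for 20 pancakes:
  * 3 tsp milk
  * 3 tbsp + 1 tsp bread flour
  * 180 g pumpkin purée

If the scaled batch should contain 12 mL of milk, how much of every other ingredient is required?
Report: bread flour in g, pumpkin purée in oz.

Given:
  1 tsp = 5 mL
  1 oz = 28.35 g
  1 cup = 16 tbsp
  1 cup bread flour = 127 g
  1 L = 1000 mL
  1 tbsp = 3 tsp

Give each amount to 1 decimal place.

The original recipe has 15 mL of milk, so the scaling factor is 12 ÷ 15 = 4/5 = 0.8.
bread flour: (3 tbsp + 1 tsp = 10/3 tbsp) × 4/5 ÷ 16 tbsp/cup × 127 g/cup ≈ 21.2 g
pumpkin purée: 180 g × 4/5 ÷ 28.35 g/oz ≈ 5.1 oz

bread flour: 21.2 g; pumpkin purée: 5.1 oz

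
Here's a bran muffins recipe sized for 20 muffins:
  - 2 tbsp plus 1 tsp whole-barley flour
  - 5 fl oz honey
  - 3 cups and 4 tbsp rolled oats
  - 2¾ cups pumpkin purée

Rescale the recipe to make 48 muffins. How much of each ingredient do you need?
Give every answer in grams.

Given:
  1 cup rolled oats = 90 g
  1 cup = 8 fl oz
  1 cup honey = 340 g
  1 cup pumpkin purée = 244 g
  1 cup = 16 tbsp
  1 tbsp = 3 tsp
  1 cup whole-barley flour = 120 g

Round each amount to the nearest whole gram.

Scaling factor: 48/20 = 12/5 = 2.4.
whole-barley flour: (2 tbsp + 1 tsp = 7/3 tbsp) × 12/5 ÷ 16 tbsp/cup × 120 g/cup = 42 g
honey: 5 fl oz × 12/5 ÷ 8 fl oz/cup × 340 g/cup = 510 g
rolled oats: (3 cup + 4 tbsp = 3.25 cup) × 12/5 × 90 g/cup = 702 g
pumpkin purée: 2.75 cup × 12/5 × 244 g/cup ≈ 1610 g

whole-barley flour: 42 g; honey: 510 g; rolled oats: 702 g; pumpkin purée: 1610 g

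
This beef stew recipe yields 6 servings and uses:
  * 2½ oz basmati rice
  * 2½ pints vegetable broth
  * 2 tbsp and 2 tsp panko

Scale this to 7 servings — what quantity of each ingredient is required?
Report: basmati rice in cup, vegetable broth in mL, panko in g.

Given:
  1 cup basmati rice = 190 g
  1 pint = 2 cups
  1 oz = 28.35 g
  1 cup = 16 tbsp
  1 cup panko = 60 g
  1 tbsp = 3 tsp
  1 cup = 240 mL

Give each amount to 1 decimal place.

basmati rice: 0.4 cup; vegetable broth: 1400.0 mL; panko: 11.7 g

Scaling factor: 7/6.
basmati rice: 2.5 oz × 7/6 × 28.35 g/oz ÷ 190 g/cup ≈ 0.4 cup
vegetable broth: 2.5 pint × 7/6 × 2 cup/pint × 240 mL/cup = 1400.0 mL
panko: (2 tbsp + 2 tsp = 8/3 tbsp) × 7/6 ÷ 16 tbsp/cup × 60 g/cup ≈ 11.7 g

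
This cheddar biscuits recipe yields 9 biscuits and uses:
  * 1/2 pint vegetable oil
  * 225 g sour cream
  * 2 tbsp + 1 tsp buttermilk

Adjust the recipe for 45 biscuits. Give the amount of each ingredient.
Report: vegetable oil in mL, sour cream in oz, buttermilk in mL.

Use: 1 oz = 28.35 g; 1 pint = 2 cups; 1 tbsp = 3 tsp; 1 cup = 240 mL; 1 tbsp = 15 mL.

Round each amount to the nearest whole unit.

Scaling factor: 45/9 = 5.
vegetable oil: 0.5 pint × 5 × 2 cup/pint × 240 mL/cup = 1200 mL
sour cream: 225 g × 5 ÷ 28.35 g/oz ≈ 40 oz
buttermilk: (2 tbsp + 1 tsp = 7/3 tbsp) × 5 × 15 mL/tbsp = 175 mL

vegetable oil: 1200 mL; sour cream: 40 oz; buttermilk: 175 mL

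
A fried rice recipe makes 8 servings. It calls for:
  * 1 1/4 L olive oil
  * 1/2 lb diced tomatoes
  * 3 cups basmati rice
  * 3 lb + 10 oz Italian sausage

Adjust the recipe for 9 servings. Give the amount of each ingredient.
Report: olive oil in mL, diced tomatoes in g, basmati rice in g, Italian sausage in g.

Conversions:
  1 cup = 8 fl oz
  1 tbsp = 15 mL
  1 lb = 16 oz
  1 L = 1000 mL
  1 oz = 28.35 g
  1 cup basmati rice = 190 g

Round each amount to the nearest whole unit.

olive oil: 1406 mL; diced tomatoes: 255 g; basmati rice: 641 g; Italian sausage: 1850 g

Scaling factor: 9/8 = 1.125.
olive oil: 1.25 L × 9/8 × 1000 mL/L ≈ 1406 mL
diced tomatoes: 0.5 lb × 9/8 × 16 oz/lb × 28.35 g/oz ≈ 255 g
basmati rice: 3 cup × 9/8 × 190 g/cup ≈ 641 g
Italian sausage: (3 lb + 10 oz = 3.625 lb) × 9/8 × 16 oz/lb × 28.35 g/oz ≈ 1850 g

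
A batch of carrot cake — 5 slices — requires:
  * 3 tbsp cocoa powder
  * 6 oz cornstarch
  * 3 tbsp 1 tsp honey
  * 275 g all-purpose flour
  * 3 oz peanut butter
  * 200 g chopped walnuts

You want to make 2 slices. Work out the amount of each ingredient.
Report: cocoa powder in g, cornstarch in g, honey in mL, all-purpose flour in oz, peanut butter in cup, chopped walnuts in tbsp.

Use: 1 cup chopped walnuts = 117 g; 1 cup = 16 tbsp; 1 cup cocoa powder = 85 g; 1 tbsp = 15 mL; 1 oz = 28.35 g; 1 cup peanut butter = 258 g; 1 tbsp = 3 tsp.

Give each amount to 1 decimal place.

Scaling factor: 2/5 = 0.4.
cocoa powder: 3 tbsp × 2/5 ÷ 16 tbsp/cup × 85 g/cup ≈ 6.4 g
cornstarch: 6 oz × 2/5 × 28.35 g/oz ≈ 68.0 g
honey: (3 tbsp + 1 tsp = 10/3 tbsp) × 2/5 × 15 mL/tbsp = 20.0 mL
all-purpose flour: 275 g × 2/5 ÷ 28.35 g/oz ≈ 3.9 oz
peanut butter: 3 oz × 2/5 × 28.35 g/oz ÷ 258 g/cup ≈ 0.1 cup
chopped walnuts: 200 g × 2/5 ÷ 117 g/cup × 16 tbsp/cup ≈ 10.9 tbsp

cocoa powder: 6.4 g; cornstarch: 68.0 g; honey: 20.0 mL; all-purpose flour: 3.9 oz; peanut butter: 0.1 cup; chopped walnuts: 10.9 tbsp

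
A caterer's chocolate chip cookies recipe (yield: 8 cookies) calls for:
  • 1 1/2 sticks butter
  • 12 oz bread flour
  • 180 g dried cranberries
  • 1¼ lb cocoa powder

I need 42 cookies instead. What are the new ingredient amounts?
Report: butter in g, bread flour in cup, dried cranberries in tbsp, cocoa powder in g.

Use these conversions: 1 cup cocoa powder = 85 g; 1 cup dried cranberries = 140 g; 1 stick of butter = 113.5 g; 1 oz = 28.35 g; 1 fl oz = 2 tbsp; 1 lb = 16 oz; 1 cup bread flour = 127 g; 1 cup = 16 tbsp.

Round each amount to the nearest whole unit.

butter: 894 g; bread flour: 14 cup; dried cranberries: 108 tbsp; cocoa powder: 2977 g

Scaling factor: 42/8 = 21/4 = 5.25.
butter: 1.5 stick × 21/4 × 113.5 g/stick ≈ 894 g
bread flour: 12 oz × 21/4 × 28.35 g/oz ÷ 127 g/cup ≈ 14 cup
dried cranberries: 180 g × 21/4 ÷ 140 g/cup × 16 tbsp/cup = 108 tbsp
cocoa powder: 1.25 lb × 21/4 × 16 oz/lb × 28.35 g/oz ≈ 2977 g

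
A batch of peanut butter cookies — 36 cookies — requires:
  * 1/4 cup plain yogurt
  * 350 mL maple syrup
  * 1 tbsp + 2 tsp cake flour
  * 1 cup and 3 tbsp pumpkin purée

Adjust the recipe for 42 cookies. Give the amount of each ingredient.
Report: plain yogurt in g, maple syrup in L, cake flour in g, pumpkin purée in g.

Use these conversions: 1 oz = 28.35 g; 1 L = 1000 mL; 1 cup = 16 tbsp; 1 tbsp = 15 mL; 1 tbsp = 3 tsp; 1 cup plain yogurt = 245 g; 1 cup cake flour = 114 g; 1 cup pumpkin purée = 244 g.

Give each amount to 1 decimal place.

Scaling factor: 42/36 = 7/6.
plain yogurt: 0.25 cup × 7/6 × 245 g/cup ≈ 71.5 g
maple syrup: 350 mL × 7/6 ÷ 1000 mL/L ≈ 0.4 L
cake flour: (1 tbsp + 2 tsp = 5/3 tbsp) × 7/6 ÷ 16 tbsp/cup × 114 g/cup ≈ 13.9 g
pumpkin purée: (1 cup + 3 tbsp = 1.1875 cup) × 7/6 × 244 g/cup ≈ 338.0 g

plain yogurt: 71.5 g; maple syrup: 0.4 L; cake flour: 13.9 g; pumpkin purée: 338.0 g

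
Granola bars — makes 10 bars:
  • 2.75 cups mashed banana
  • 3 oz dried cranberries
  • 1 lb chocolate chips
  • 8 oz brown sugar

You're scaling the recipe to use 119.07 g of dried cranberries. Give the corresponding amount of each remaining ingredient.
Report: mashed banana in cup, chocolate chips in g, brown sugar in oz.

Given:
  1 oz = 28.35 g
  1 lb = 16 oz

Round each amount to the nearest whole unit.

mashed banana: 4 cup; chocolate chips: 635 g; brown sugar: 11 oz

The original recipe has 85.05 g of dried cranberries, so the scaling factor is 119.07 ÷ 85.05 = 7/5 = 1.4.
mashed banana: 2.75 cup × 7/5 ≈ 4 cup
chocolate chips: 1 lb × 7/5 × 16 oz/lb × 28.35 g/oz ≈ 635 g
brown sugar: 8 oz × 7/5 ≈ 11 oz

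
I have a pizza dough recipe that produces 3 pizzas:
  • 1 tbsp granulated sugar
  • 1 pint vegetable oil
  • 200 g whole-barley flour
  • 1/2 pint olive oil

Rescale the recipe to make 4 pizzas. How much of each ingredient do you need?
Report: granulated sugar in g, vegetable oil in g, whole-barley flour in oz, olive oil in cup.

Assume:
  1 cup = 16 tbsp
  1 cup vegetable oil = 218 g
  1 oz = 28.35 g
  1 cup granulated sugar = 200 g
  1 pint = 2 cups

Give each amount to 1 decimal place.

Scaling factor: 4/3.
granulated sugar: 1 tbsp × 4/3 ÷ 16 tbsp/cup × 200 g/cup ≈ 16.7 g
vegetable oil: 1 pint × 4/3 × 2 cup/pint × 218 g/cup ≈ 581.3 g
whole-barley flour: 200 g × 4/3 ÷ 28.35 g/oz ≈ 9.4 oz
olive oil: 0.5 pint × 4/3 × 2 cup/pint ≈ 1.3 cup

granulated sugar: 16.7 g; vegetable oil: 581.3 g; whole-barley flour: 9.4 oz; olive oil: 1.3 cup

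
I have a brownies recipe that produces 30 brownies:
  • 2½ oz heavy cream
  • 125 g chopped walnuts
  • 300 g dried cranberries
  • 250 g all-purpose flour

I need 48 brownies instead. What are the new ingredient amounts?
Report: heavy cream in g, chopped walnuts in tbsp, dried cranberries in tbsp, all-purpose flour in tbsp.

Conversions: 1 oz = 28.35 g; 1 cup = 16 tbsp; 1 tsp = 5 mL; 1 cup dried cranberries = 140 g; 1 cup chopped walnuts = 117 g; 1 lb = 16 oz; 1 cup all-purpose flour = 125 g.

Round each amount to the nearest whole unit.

Scaling factor: 48/30 = 8/5 = 1.6.
heavy cream: 2.5 oz × 8/5 × 28.35 g/oz ≈ 113 g
chopped walnuts: 125 g × 8/5 ÷ 117 g/cup × 16 tbsp/cup ≈ 27 tbsp
dried cranberries: 300 g × 8/5 ÷ 140 g/cup × 16 tbsp/cup ≈ 55 tbsp
all-purpose flour: 250 g × 8/5 ÷ 125 g/cup × 16 tbsp/cup ≈ 51 tbsp

heavy cream: 113 g; chopped walnuts: 27 tbsp; dried cranberries: 55 tbsp; all-purpose flour: 51 tbsp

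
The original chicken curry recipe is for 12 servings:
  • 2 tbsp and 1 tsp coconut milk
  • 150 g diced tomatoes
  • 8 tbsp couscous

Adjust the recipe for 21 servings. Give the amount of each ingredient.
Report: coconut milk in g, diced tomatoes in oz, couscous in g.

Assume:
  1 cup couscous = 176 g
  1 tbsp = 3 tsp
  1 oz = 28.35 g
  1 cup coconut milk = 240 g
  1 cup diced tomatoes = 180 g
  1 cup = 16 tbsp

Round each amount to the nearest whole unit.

Scaling factor: 21/12 = 7/4 = 1.75.
coconut milk: (2 tbsp + 1 tsp = 7/3 tbsp) × 7/4 ÷ 16 tbsp/cup × 240 g/cup ≈ 61 g
diced tomatoes: 150 g × 7/4 ÷ 28.35 g/oz ≈ 9 oz
couscous: 8 tbsp × 7/4 ÷ 16 tbsp/cup × 176 g/cup = 154 g

coconut milk: 61 g; diced tomatoes: 9 oz; couscous: 154 g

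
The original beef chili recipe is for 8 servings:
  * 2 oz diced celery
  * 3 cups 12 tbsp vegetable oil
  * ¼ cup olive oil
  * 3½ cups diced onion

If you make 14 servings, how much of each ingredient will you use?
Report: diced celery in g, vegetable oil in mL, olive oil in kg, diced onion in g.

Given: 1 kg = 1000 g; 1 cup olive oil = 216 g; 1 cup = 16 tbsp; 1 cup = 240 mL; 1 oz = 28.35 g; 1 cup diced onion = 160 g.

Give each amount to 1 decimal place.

Scaling factor: 14/8 = 7/4 = 1.75.
diced celery: 2 oz × 7/4 × 28.35 g/oz ≈ 99.2 g
vegetable oil: (3 cup + 12 tbsp = 3.75 cup) × 7/4 × 240 mL/cup = 1575.0 mL
olive oil: 0.25 cup × 7/4 × 216 g/cup ÷ 1000 g/kg ≈ 0.1 kg
diced onion: 3.5 cup × 7/4 × 160 g/cup = 980.0 g

diced celery: 99.2 g; vegetable oil: 1575.0 mL; olive oil: 0.1 kg; diced onion: 980.0 g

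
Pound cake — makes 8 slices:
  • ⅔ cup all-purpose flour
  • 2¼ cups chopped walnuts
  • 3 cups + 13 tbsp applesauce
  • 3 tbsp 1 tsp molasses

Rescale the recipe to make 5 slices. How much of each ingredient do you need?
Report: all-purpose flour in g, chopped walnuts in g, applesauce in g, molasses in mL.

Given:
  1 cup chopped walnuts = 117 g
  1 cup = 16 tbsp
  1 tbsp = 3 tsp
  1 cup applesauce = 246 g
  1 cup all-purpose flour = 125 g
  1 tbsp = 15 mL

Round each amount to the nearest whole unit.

all-purpose flour: 52 g; chopped walnuts: 165 g; applesauce: 586 g; molasses: 31 mL

Scaling factor: 5/8 = 0.625.
all-purpose flour: 2/3 cup × 5/8 × 125 g/cup ≈ 52 g
chopped walnuts: 2.25 cup × 5/8 × 117 g/cup ≈ 165 g
applesauce: (3 cup + 13 tbsp = 3.8125 cup) × 5/8 × 246 g/cup ≈ 586 g
molasses: (3 tbsp + 1 tsp = 10/3 tbsp) × 5/8 × 15 mL/tbsp ≈ 31 mL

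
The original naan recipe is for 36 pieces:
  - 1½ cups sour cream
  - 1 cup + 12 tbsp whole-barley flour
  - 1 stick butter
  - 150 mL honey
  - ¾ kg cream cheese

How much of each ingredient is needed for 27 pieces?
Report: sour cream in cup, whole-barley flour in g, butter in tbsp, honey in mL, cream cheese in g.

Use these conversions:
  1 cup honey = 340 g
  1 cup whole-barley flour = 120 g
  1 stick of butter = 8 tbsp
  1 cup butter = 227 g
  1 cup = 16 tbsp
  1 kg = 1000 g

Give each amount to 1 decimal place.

Scaling factor: 27/36 = 3/4 = 0.75.
sour cream: 1.5 cup × 3/4 ≈ 1.1 cup
whole-barley flour: (1 cup + 12 tbsp = 1.75 cup) × 3/4 × 120 g/cup = 157.5 g
butter: 1 stick × 3/4 × 8 tbsp/stick = 6.0 tbsp
honey: 150 mL × 3/4 = 112.5 mL
cream cheese: 0.75 kg × 3/4 × 1000 g/kg = 562.5 g

sour cream: 1.1 cup; whole-barley flour: 157.5 g; butter: 6.0 tbsp; honey: 112.5 mL; cream cheese: 562.5 g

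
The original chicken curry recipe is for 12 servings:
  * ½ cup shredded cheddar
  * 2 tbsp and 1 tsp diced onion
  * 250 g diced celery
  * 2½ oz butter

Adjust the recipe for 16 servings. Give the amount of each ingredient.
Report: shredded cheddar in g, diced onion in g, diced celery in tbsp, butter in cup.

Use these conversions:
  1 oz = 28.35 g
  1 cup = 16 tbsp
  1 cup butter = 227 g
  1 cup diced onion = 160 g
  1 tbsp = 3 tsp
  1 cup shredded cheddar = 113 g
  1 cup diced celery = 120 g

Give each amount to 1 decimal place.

Scaling factor: 16/12 = 4/3.
shredded cheddar: 0.5 cup × 4/3 × 113 g/cup ≈ 75.3 g
diced onion: (2 tbsp + 1 tsp = 7/3 tbsp) × 4/3 ÷ 16 tbsp/cup × 160 g/cup ≈ 31.1 g
diced celery: 250 g × 4/3 ÷ 120 g/cup × 16 tbsp/cup ≈ 44.4 tbsp
butter: 2.5 oz × 4/3 × 28.35 g/oz ÷ 227 g/cup ≈ 0.4 cup

shredded cheddar: 75.3 g; diced onion: 31.1 g; diced celery: 44.4 tbsp; butter: 0.4 cup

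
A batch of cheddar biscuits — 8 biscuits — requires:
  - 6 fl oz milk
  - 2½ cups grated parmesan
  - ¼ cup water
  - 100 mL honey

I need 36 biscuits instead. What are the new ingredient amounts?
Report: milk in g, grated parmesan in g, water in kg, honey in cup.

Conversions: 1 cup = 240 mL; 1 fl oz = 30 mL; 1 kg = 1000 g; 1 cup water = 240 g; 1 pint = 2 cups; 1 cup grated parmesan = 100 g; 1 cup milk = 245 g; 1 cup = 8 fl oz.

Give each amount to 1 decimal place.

milk: 826.9 g; grated parmesan: 1125.0 g; water: 0.3 kg; honey: 1.9 cup

Scaling factor: 36/8 = 9/2 = 4.5.
milk: 6 fl oz × 9/2 ÷ 8 fl oz/cup × 245 g/cup ≈ 826.9 g
grated parmesan: 2.5 cup × 9/2 × 100 g/cup = 1125.0 g
water: 0.25 cup × 9/2 × 240 g/cup ÷ 1000 g/kg ≈ 0.3 kg
honey: 100 mL × 9/2 ÷ 240 mL/cup ≈ 1.9 cup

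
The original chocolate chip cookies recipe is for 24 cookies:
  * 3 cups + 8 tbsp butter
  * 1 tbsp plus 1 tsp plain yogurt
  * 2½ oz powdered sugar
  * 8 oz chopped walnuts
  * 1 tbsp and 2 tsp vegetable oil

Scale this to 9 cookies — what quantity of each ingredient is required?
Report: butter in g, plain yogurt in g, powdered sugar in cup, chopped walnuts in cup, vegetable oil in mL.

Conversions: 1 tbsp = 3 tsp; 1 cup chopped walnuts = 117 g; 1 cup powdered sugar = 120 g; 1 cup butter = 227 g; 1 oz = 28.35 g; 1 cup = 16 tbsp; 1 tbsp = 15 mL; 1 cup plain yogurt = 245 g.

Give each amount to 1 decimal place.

butter: 297.9 g; plain yogurt: 7.7 g; powdered sugar: 0.2 cup; chopped walnuts: 0.7 cup; vegetable oil: 9.4 mL

Scaling factor: 9/24 = 3/8 = 0.375.
butter: (3 cup + 8 tbsp = 3.5 cup) × 3/8 × 227 g/cup ≈ 297.9 g
plain yogurt: (1 tbsp + 1 tsp = 4/3 tbsp) × 3/8 ÷ 16 tbsp/cup × 245 g/cup ≈ 7.7 g
powdered sugar: 2.5 oz × 3/8 × 28.35 g/oz ÷ 120 g/cup ≈ 0.2 cup
chopped walnuts: 8 oz × 3/8 × 28.35 g/oz ÷ 117 g/cup ≈ 0.7 cup
vegetable oil: (1 tbsp + 2 tsp = 5/3 tbsp) × 3/8 × 15 mL/tbsp ≈ 9.4 mL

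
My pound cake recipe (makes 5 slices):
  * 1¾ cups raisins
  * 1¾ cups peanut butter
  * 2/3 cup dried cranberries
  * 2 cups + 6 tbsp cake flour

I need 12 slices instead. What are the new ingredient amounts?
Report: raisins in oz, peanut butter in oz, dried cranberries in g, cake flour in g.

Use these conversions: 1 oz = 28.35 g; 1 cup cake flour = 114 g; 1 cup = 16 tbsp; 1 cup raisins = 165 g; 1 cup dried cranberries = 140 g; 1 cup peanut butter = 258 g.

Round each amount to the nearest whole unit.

Scaling factor: 12/5 = 2.4.
raisins: 1.75 cup × 12/5 × 165 g/cup ÷ 28.35 g/oz ≈ 24 oz
peanut butter: 1.75 cup × 12/5 × 258 g/cup ÷ 28.35 g/oz ≈ 38 oz
dried cranberries: 2/3 cup × 12/5 × 140 g/cup = 224 g
cake flour: (2 cup + 6 tbsp = 2.375 cup) × 12/5 × 114 g/cup ≈ 650 g

raisins: 24 oz; peanut butter: 38 oz; dried cranberries: 224 g; cake flour: 650 g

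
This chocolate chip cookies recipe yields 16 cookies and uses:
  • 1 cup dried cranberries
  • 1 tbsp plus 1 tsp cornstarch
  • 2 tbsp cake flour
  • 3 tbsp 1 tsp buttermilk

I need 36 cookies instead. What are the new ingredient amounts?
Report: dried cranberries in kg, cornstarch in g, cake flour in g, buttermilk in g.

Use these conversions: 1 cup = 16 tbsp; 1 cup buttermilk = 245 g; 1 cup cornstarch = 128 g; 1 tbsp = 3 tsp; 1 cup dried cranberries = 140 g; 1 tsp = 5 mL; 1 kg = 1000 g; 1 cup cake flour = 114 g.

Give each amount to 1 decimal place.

dried cranberries: 0.3 kg; cornstarch: 24.0 g; cake flour: 32.1 g; buttermilk: 114.8 g

Scaling factor: 36/16 = 9/4 = 2.25.
dried cranberries: 1 cup × 9/4 × 140 g/cup ÷ 1000 g/kg ≈ 0.3 kg
cornstarch: (1 tbsp + 1 tsp = 4/3 tbsp) × 9/4 ÷ 16 tbsp/cup × 128 g/cup = 24.0 g
cake flour: 2 tbsp × 9/4 ÷ 16 tbsp/cup × 114 g/cup ≈ 32.1 g
buttermilk: (3 tbsp + 1 tsp = 10/3 tbsp) × 9/4 ÷ 16 tbsp/cup × 245 g/cup ≈ 114.8 g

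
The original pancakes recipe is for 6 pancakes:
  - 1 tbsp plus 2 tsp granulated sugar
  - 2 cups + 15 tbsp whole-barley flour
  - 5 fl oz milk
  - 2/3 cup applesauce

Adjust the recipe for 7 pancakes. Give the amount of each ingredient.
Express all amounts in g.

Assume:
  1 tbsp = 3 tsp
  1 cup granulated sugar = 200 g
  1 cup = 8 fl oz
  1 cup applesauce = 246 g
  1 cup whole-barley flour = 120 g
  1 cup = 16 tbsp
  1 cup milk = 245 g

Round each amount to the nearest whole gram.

granulated sugar: 24 g; whole-barley flour: 411 g; milk: 179 g; applesauce: 191 g

Scaling factor: 7/6.
granulated sugar: (1 tbsp + 2 tsp = 5/3 tbsp) × 7/6 ÷ 16 tbsp/cup × 200 g/cup ≈ 24 g
whole-barley flour: (2 cup + 15 tbsp = 2.9375 cup) × 7/6 × 120 g/cup ≈ 411 g
milk: 5 fl oz × 7/6 ÷ 8 fl oz/cup × 245 g/cup ≈ 179 g
applesauce: 2/3 cup × 7/6 × 246 g/cup ≈ 191 g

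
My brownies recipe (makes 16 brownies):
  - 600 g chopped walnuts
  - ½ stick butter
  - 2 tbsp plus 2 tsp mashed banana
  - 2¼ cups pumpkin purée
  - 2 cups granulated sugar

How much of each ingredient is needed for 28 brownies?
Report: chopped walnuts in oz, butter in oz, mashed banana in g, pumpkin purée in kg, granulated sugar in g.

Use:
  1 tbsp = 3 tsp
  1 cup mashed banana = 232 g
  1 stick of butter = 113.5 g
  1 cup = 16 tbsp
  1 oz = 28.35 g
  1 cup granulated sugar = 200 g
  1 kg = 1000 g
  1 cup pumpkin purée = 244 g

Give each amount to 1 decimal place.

chopped walnuts: 37.0 oz; butter: 3.5 oz; mashed banana: 67.7 g; pumpkin purée: 1.0 kg; granulated sugar: 700.0 g

Scaling factor: 28/16 = 7/4 = 1.75.
chopped walnuts: 600 g × 7/4 ÷ 28.35 g/oz ≈ 37.0 oz
butter: 0.5 stick × 7/4 × 113.5 g/stick ÷ 28.35 g/oz ≈ 3.5 oz
mashed banana: (2 tbsp + 2 tsp = 8/3 tbsp) × 7/4 ÷ 16 tbsp/cup × 232 g/cup ≈ 67.7 g
pumpkin purée: 2.25 cup × 7/4 × 244 g/cup ÷ 1000 g/kg ≈ 1.0 kg
granulated sugar: 2 cup × 7/4 × 200 g/cup = 700.0 g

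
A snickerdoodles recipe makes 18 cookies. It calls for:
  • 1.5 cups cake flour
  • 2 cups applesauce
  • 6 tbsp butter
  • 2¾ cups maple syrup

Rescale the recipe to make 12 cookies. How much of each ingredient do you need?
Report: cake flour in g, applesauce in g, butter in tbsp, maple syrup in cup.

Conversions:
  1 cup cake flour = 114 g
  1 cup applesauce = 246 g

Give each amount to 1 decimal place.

Scaling factor: 12/18 = 2/3.
cake flour: 1.5 cup × 2/3 × 114 g/cup = 114.0 g
applesauce: 2 cup × 2/3 × 246 g/cup = 328.0 g
butter: 6 tbsp × 2/3 = 4.0 tbsp
maple syrup: 2.75 cup × 2/3 ≈ 1.8 cup

cake flour: 114.0 g; applesauce: 328.0 g; butter: 4.0 tbsp; maple syrup: 1.8 cup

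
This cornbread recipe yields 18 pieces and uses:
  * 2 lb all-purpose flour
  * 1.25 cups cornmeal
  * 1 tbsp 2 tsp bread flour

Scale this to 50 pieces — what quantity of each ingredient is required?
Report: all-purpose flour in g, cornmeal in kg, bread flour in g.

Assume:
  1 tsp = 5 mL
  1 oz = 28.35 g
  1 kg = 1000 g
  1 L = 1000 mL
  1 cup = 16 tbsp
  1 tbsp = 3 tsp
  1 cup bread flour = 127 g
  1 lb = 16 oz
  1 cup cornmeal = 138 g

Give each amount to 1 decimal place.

Scaling factor: 50/18 = 25/9.
all-purpose flour: 2 lb × 25/9 × 16 oz/lb × 28.35 g/oz = 2520.0 g
cornmeal: 1.25 cup × 25/9 × 138 g/cup ÷ 1000 g/kg ≈ 0.5 kg
bread flour: (1 tbsp + 2 tsp = 5/3 tbsp) × 25/9 ÷ 16 tbsp/cup × 127 g/cup ≈ 36.7 g

all-purpose flour: 2520.0 g; cornmeal: 0.5 kg; bread flour: 36.7 g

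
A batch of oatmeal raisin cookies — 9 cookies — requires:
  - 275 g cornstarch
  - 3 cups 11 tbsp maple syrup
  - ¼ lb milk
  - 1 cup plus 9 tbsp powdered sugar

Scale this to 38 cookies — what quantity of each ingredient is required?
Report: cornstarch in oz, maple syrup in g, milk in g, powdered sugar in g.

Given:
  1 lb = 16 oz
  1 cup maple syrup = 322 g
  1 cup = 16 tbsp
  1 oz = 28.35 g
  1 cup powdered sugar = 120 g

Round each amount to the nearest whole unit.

cornstarch: 41 oz; maple syrup: 5013 g; milk: 479 g; powdered sugar: 792 g

Scaling factor: 38/9.
cornstarch: 275 g × 38/9 ÷ 28.35 g/oz ≈ 41 oz
maple syrup: (3 cup + 11 tbsp = 3.6875 cup) × 38/9 × 322 g/cup ≈ 5013 g
milk: 0.25 lb × 38/9 × 16 oz/lb × 28.35 g/oz ≈ 479 g
powdered sugar: (1 cup + 9 tbsp = 1.5625 cup) × 38/9 × 120 g/cup ≈ 792 g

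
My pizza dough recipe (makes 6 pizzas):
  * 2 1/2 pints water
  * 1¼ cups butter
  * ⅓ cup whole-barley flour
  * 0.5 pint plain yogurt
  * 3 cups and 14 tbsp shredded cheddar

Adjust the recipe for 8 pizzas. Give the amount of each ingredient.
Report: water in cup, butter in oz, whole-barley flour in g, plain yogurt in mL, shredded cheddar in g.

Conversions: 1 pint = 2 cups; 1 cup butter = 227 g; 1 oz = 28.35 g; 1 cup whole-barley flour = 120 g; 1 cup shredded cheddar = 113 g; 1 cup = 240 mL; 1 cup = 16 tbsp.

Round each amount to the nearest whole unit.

Scaling factor: 8/6 = 4/3.
water: 2.5 pint × 4/3 × 2 cup/pint ≈ 7 cup
butter: 1.25 cup × 4/3 × 227 g/cup ÷ 28.35 g/oz ≈ 13 oz
whole-barley flour: 1/3 cup × 4/3 × 120 g/cup ≈ 53 g
plain yogurt: 0.5 pint × 4/3 × 2 cup/pint × 240 mL/cup = 320 mL
shredded cheddar: (3 cup + 14 tbsp = 3.875 cup) × 4/3 × 113 g/cup ≈ 584 g

water: 7 cup; butter: 13 oz; whole-barley flour: 53 g; plain yogurt: 320 mL; shredded cheddar: 584 g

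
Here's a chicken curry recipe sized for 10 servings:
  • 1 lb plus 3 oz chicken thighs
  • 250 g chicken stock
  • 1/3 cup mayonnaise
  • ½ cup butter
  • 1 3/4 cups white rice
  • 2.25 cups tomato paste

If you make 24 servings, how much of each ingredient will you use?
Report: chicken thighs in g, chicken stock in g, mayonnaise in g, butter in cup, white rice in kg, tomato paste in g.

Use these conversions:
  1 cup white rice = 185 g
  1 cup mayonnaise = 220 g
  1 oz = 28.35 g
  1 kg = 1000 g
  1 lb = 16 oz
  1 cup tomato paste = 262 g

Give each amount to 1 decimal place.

Scaling factor: 24/10 = 12/5 = 2.4.
chicken thighs: (1 lb + 3 oz = 1.1875 lb) × 12/5 × 16 oz/lb × 28.35 g/oz ≈ 1292.8 g
chicken stock: 250 g × 12/5 = 600.0 g
mayonnaise: 1/3 cup × 12/5 × 220 g/cup = 176.0 g
butter: 0.5 cup × 12/5 = 1.2 cup
white rice: 1.75 cup × 12/5 × 185 g/cup ÷ 1000 g/kg ≈ 0.8 kg
tomato paste: 2.25 cup × 12/5 × 262 g/cup = 1414.8 g

chicken thighs: 1292.8 g; chicken stock: 600.0 g; mayonnaise: 176.0 g; butter: 1.2 cup; white rice: 0.8 kg; tomato paste: 1414.8 g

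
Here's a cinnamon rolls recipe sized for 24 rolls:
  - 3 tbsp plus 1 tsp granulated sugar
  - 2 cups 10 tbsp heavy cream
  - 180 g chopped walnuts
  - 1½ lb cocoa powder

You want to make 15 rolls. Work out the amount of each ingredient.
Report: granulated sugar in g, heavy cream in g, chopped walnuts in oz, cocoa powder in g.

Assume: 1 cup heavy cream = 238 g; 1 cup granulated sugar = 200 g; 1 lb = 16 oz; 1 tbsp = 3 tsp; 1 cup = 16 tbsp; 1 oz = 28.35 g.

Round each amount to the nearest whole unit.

Scaling factor: 15/24 = 5/8 = 0.625.
granulated sugar: (3 tbsp + 1 tsp = 10/3 tbsp) × 5/8 ÷ 16 tbsp/cup × 200 g/cup ≈ 26 g
heavy cream: (2 cup + 10 tbsp = 2.625 cup) × 5/8 × 238 g/cup ≈ 390 g
chopped walnuts: 180 g × 5/8 ÷ 28.35 g/oz ≈ 4 oz
cocoa powder: 1.5 lb × 5/8 × 16 oz/lb × 28.35 g/oz ≈ 425 g

granulated sugar: 26 g; heavy cream: 390 g; chopped walnuts: 4 oz; cocoa powder: 425 g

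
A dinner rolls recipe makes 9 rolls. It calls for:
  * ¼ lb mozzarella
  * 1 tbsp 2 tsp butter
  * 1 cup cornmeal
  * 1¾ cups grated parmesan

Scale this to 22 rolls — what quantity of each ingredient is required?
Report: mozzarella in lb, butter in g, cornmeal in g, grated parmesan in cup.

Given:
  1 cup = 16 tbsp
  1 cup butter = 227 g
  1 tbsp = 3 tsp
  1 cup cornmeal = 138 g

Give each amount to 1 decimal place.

Scaling factor: 22/9.
mozzarella: 0.25 lb × 22/9 ≈ 0.6 lb
butter: (1 tbsp + 2 tsp = 5/3 tbsp) × 22/9 ÷ 16 tbsp/cup × 227 g/cup ≈ 57.8 g
cornmeal: 1 cup × 22/9 × 138 g/cup ≈ 337.3 g
grated parmesan: 1.75 cup × 22/9 ≈ 4.3 cup

mozzarella: 0.6 lb; butter: 57.8 g; cornmeal: 337.3 g; grated parmesan: 4.3 cup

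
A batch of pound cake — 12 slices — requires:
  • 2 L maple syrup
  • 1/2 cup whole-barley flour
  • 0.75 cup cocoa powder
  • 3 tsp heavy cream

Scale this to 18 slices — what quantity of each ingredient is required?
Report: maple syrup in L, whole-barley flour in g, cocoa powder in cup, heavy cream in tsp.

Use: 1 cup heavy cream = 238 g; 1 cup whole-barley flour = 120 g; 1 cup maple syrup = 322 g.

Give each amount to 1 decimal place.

maple syrup: 3.0 L; whole-barley flour: 90.0 g; cocoa powder: 1.1 cup; heavy cream: 4.5 tsp

Scaling factor: 18/12 = 3/2 = 1.5.
maple syrup: 2 L × 3/2 = 3.0 L
whole-barley flour: 0.5 cup × 3/2 × 120 g/cup = 90.0 g
cocoa powder: 0.75 cup × 3/2 ≈ 1.1 cup
heavy cream: 3 tsp × 3/2 = 4.5 tsp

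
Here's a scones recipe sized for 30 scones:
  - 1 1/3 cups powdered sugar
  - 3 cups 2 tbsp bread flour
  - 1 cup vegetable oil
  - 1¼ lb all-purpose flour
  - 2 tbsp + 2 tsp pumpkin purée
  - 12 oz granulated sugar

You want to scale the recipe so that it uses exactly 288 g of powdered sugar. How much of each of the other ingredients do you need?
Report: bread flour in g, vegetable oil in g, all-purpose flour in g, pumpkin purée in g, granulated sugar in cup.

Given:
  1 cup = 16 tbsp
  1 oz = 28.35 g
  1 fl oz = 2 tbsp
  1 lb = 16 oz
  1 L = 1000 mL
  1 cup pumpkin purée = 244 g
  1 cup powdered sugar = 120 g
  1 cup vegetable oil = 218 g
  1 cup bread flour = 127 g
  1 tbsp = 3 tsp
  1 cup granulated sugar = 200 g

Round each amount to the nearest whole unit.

bread flour: 714 g; vegetable oil: 392 g; all-purpose flour: 1021 g; pumpkin purée: 73 g; granulated sugar: 3 cup

The original recipe has 160 g of powdered sugar, so the scaling factor is 288 ÷ 160 = 9/5 = 1.8.
bread flour: (3 cup + 2 tbsp = 3.125 cup) × 9/5 × 127 g/cup ≈ 714 g
vegetable oil: 1 cup × 9/5 × 218 g/cup ≈ 392 g
all-purpose flour: 1.25 lb × 9/5 × 16 oz/lb × 28.35 g/oz ≈ 1021 g
pumpkin purée: (2 tbsp + 2 tsp = 8/3 tbsp) × 9/5 ÷ 16 tbsp/cup × 244 g/cup ≈ 73 g
granulated sugar: 12 oz × 9/5 × 28.35 g/oz ÷ 200 g/cup ≈ 3 cup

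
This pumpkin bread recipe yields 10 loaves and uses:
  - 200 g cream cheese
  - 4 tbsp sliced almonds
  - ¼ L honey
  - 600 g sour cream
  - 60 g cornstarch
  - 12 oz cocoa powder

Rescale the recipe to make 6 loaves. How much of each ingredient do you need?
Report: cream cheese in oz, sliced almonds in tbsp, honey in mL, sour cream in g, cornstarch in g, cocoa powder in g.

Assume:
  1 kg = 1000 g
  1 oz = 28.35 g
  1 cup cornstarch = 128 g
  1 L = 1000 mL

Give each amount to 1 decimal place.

cream cheese: 4.2 oz; sliced almonds: 2.4 tbsp; honey: 150.0 mL; sour cream: 360.0 g; cornstarch: 36.0 g; cocoa powder: 204.1 g

Scaling factor: 6/10 = 3/5 = 0.6.
cream cheese: 200 g × 3/5 ÷ 28.35 g/oz ≈ 4.2 oz
sliced almonds: 4 tbsp × 3/5 = 2.4 tbsp
honey: 0.25 L × 3/5 × 1000 mL/L = 150.0 mL
sour cream: 600 g × 3/5 = 360.0 g
cornstarch: 60 g × 3/5 = 36.0 g
cocoa powder: 12 oz × 3/5 × 28.35 g/oz ≈ 204.1 g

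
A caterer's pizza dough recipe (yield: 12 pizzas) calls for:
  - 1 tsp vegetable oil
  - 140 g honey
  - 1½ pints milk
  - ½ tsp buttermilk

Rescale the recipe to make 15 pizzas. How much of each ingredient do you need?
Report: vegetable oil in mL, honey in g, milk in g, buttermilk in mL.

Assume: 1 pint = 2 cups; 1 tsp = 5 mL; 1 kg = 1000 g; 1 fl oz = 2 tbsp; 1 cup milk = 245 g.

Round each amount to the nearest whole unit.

Scaling factor: 15/12 = 5/4 = 1.25.
vegetable oil: 1 tsp × 5/4 × 5 mL/tsp ≈ 6 mL
honey: 140 g × 5/4 = 175 g
milk: 1.5 pint × 5/4 × 2 cup/pint × 245 g/cup ≈ 919 g
buttermilk: 0.5 tsp × 5/4 × 5 mL/tsp ≈ 3 mL

vegetable oil: 6 mL; honey: 175 g; milk: 919 g; buttermilk: 3 mL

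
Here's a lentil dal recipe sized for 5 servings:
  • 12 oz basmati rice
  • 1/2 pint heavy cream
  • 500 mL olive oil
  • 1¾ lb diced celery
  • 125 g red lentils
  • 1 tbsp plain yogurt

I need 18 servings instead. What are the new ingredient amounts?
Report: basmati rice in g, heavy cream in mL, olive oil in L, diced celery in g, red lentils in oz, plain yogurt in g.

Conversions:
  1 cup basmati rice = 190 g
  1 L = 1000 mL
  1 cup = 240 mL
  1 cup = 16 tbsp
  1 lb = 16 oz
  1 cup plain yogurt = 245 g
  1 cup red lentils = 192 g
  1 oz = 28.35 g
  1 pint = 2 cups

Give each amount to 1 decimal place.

Scaling factor: 18/5 = 3.6.
basmati rice: 12 oz × 18/5 × 28.35 g/oz ≈ 1224.7 g
heavy cream: 0.5 pint × 18/5 × 2 cup/pint × 240 mL/cup = 864.0 mL
olive oil: 500 mL × 18/5 ÷ 1000 mL/L = 1.8 L
diced celery: 1.75 lb × 18/5 × 16 oz/lb × 28.35 g/oz ≈ 2857.7 g
red lentils: 125 g × 18/5 ÷ 28.35 g/oz ≈ 15.9 oz
plain yogurt: 1 tbsp × 18/5 ÷ 16 tbsp/cup × 245 g/cup ≈ 55.1 g

basmati rice: 1224.7 g; heavy cream: 864.0 mL; olive oil: 1.8 L; diced celery: 2857.7 g; red lentils: 15.9 oz; plain yogurt: 55.1 g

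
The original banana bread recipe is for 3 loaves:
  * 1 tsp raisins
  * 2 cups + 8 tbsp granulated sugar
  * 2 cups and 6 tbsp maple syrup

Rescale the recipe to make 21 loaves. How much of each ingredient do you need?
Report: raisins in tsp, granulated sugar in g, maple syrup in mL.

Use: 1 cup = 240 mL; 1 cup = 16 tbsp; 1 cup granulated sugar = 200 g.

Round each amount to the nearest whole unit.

raisins: 7 tsp; granulated sugar: 3500 g; maple syrup: 3990 mL

Scaling factor: 21/3 = 7.
raisins: 1 tsp × 7 = 7 tsp
granulated sugar: (2 cup + 8 tbsp = 2.5 cup) × 7 × 200 g/cup = 3500 g
maple syrup: (2 cup + 6 tbsp = 2.375 cup) × 7 × 240 mL/cup = 3990 mL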